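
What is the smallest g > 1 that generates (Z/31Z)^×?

3

φ(31) = 31 − 1 = 30 = 2 · 3 · 5.
Test candidates g = 2, 3, … against the prime factors q ∈ {2, 3, 5} of φ(31): g is a generator iff g^(30/q) ≢ 1 for every such q.
g = 2: 2^15 ≡ 1 — hits 1, so not a primitive root.
g = 3: 3^15 ≡ 30; 3^10 ≡ 25; 3^6 ≡ 16 — none is 1, so 3 is a primitive root.
Hence the least primitive root of 31 is 3.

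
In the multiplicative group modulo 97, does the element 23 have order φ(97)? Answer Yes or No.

φ(97) = 97 − 1 = 96 = 2^5 · 3.
Test 23^(96/q) mod 97 for each prime factor q of 96:
23^48 ≡ 96 (mod 97)  [q = 2: ≢ 1 ✓]
23^32 ≡ 61 (mod 97)  [q = 3: ≢ 1 ✓]
All checks pass, so 23 has order 96 and is a primitive root modulo 97.

Yes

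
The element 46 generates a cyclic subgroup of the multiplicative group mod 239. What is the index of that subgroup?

ord(46) | φ(239) = 239 − 1 = 238 = 2 · 7 · 17.
Divisors of 238: 1, 2, 7, 14, 17, 34, 119, 238.
Compute 46^d (mod 239) for the divisors d until we hit 1:
46^1 ≡ 46 (mod 239)
46^2 ≡ 204 (mod 239)
46^7 ≡ 217 (mod 239)
46^14 ≡ 6 (mod 239)
46^17 ≡ 139 (mod 239)
46^34 ≡ 201 (mod 239)
46^119 ≡ 238 (mod 239)
46^238 ≡ 1 (mod 239) ✓
So ord_239(46) = 238, hence |⟨46⟩| = 238.
Index = |(Z/239Z)^×| / |⟨46⟩| = 238 / 238 = 1.

1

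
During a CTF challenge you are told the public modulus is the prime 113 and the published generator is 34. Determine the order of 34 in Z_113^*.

112

Since 34 ∈ (Z/113Z)^×, its order divides φ(113) = 113 − 1 = 112 = 2^4 · 7.
Divisors of 112: 1, 2, 4, 7, 8, 14, 16, 28, 56, 112.
Compute 34^d (mod 113) for the divisors d until we hit 1:
34^1 ≡ 34 (mod 113)
34^2 ≡ 26 (mod 113)
34^4 ≡ 111 (mod 113)
34^7 ≡ 40 (mod 113)
34^8 ≡ 4 (mod 113)
34^14 ≡ 18 (mod 113)
34^16 ≡ 16 (mod 113)
34^28 ≡ 98 (mod 113)
34^56 ≡ 112 (mod 113)
34^112 ≡ 1 (mod 113) ✓
Therefore the multiplicative order of 34 modulo 113 is 112.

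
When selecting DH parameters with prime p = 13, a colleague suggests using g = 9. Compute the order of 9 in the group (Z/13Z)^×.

The order of 9 must divide φ(13) = 13 − 1 = 12 = 2^2 · 3.
Divisors of 12: 1, 2, 3, 4, 6, 12.
Compute 9^d (mod 13) for the divisors d until we hit 1:
9^1 ≡ 9 (mod 13)
9^2 ≡ 3 (mod 13)
9^3 ≡ 1 (mod 13) ✓
Hence ord(9) = 3.

3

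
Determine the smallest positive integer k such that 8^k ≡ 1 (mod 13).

4

ord(8) | φ(13) = 13 − 1 = 12 = 2^2 · 3.
Divisors of 12: 1, 2, 3, 4, 6, 12.
Test each divisor d:
8^1 ≡ 8 (mod 13)
8^2 ≡ 12 (mod 13)
8^3 ≡ 5 (mod 13)
8^4 ≡ 1 (mod 13) ✓
Therefore the multiplicative order of 8 modulo 13 is 4.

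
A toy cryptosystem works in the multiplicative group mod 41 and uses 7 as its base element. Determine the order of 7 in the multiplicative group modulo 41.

40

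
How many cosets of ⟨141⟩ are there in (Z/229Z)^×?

ord(141) | φ(229) = 229 − 1 = 228 = 2^2 · 3 · 19.
Divisors of 228: 1, 2, 3, 4, 6, 12, 19, 38, 57, 76, 114, 228.
Test each divisor d:
141^1 ≡ 141 (mod 229)
141^2 ≡ 187 (mod 229)
141^3 ≡ 32 (mod 229)
141^4 ≡ 161 (mod 229)
141^6 ≡ 108 (mod 229)
141^12 ≡ 214 (mod 229)
141^19 ≡ 122 (mod 229)
141^38 ≡ 228 (mod 229)
141^57 ≡ 107 (mod 229)
141^76 ≡ 1 (mod 229) ✓
The order of 141 is 76, so the subgroup it generates has 76 elements.
Index = |(Z/229Z)^×| / |⟨141⟩| = 228 / 76 = 3.

3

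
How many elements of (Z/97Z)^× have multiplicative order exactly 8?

4

φ(97) = 97 − 1 = 96 = 2^5 · 3.
In a cyclic group of order 96, there are φ(d) elements of order d for each divisor d of 96, and zero for non-divisors.
8 = 2^3 divides 96, and φ(8) = 4.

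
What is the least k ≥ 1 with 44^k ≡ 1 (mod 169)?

52

The order of 44 must divide φ(169) = φ(13^2) = 13·(13−1) = 156 = 2^2 · 3 · 13.
Divisors of 156: 1, 2, 3, 4, 6, 12, 13, 26, 39, 52, 78, 156.
Check 44^d mod 169 for each divisor in increasing order:
44^1 ≡ 44 (mod 169)
44^2 ≡ 77 (mod 169)
44^3 ≡ 8 (mod 169)
44^4 ≡ 14 (mod 169)
44^6 ≡ 64 (mod 169)
44^12 ≡ 40 (mod 169)
44^13 ≡ 70 (mod 169)
44^26 ≡ 168 (mod 169)
44^39 ≡ 99 (mod 169)
44^52 ≡ 1 (mod 169) ✓
The smallest such exponent is 52, so the order of 44 is 52.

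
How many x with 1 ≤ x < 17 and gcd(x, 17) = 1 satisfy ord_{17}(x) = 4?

φ(17) = 17 − 1 = 16 = 2^4.
Since (Z/17Z)^× is cyclic of order 16, the number of elements of order d is φ(d) when d | 16 and 0 otherwise.
4 = 2^2 divides 16, and φ(4) = 2.

2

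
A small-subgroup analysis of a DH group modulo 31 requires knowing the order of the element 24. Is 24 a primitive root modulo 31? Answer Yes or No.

Yes

φ(31) = 31 − 1 = 30 = 2 · 3 · 5.
An element g generates (Z/31Z)^× iff g^(30/q) ≢ 1 (mod 31) for each prime q ∈ {2, 3, 5}.
24^15 ≡ 30 (mod 31)  [q = 2: ≢ 1 ✓]
24^10 ≡ 25 (mod 31)  [q = 3: ≢ 1 ✓]
24^6 ≡ 4 (mod 31)  [q = 5: ≢ 1 ✓]
Every test exponent gives a nontrivial residue, hence 24 generates the full group.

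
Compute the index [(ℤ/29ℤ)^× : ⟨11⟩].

Since 11 ∈ (Z/29Z)^×, its order divides φ(29) = 29 − 1 = 28 = 2^2 · 7.
Divisors of 28: 1, 2, 4, 7, 14, 28.
Compute 11^d (mod 29) for the divisors d until we hit 1:
11^1 ≡ 11
11^2 ≡ 5
11^4 ≡ 25
11^7 ≡ 12
11^14 ≡ 28
11^28 ≡ 1
The order of 11 is 28, so the subgroup it generates has 28 elements.
The index is φ(29) / ord(11) = 28 / 28 = 1.

1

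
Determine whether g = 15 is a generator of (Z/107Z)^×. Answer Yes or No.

φ(107) = 107 − 1 = 106 = 2 · 53.
It suffices to check that the order of 15 is not a proper divisor of 106: compute 15^(106/q) for q ∈ {2, 53}.
15^53 ≡ 106 (mod 107)  [q = 2: ≢ 1 ✓]
15^2 ≡ 11 (mod 107)  [q = 53: ≢ 1 ✓]
All checks pass, so 15 has order 106 and is a primitive root modulo 107.

Yes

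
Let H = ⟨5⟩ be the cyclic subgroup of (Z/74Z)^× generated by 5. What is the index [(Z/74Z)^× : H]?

1

By Lagrange's theorem, ord_74(5) divides φ(74) = φ(2)·φ(37) = 1·36 = 36 = 2^2 · 3^2.
Divisors of 36: 1, 2, 3, 4, 6, 9, 12, 18, 36.
Evaluate successive powers at the divisors of 36:
5^1 ≡ 5 (mod 74)
5^2 ≡ 25 (mod 74)
5^3 ≡ 51 (mod 74)
5^4 ≡ 33 (mod 74)
5^6 ≡ 11 (mod 74)
5^9 ≡ 43 (mod 74)
5^12 ≡ 47 (mod 74)
5^18 ≡ 73 (mod 74)
5^36 ≡ 1 (mod 74) ✓
So ord_74(5) = 36, hence |⟨5⟩| = 36.
The index is φ(74) / ord(5) = 36 / 36 = 1.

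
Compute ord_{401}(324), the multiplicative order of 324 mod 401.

50

By Lagrange's theorem, ord_401(324) divides φ(401) = 401 − 1 = 400 = 2^4 · 5^2.
Divisors of 400: 1, 2, 4, 5, 8, 10, 16, 20, 25, 40, 50, 80, 100, 200, 400.
Evaluate successive powers at the divisors of 400:
324^1 ≡ 324 (mod 401)
324^2 ≡ 315 (mod 401)
324^4 ≡ 178 (mod 401)
324^5 ≡ 329 (mod 401)
324^8 ≡ 5 (mod 401)
324^10 ≡ 372 (mod 401)
324^16 ≡ 25 (mod 401)
324^20 ≡ 39 (mod 401)
324^25 ≡ 400 (mod 401)
324^40 ≡ 318 (mod 401)
324^50 ≡ 1 (mod 401) ✓
The smallest such exponent is 50, so the order of 324 is 50.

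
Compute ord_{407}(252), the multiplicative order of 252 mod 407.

The order of 252 must divide φ(407) = φ(11·37) = (11−1)·(37−1) = 10·36 = 360 = 2^3 · 3^2 · 5.
Divisors of 360: 1, 2, 3, 4, 5, 6, 8, 9, 10, 12, 15, 18, 20, 24, 30, 36, 40, 45, 60, 72, 90, 120, 180, 360.
Test each divisor d:
252^1 ≡ 252
252^2 ≡ 12
252^3 ≡ 175
252^4 ≡ 144
252^5 ≡ 65
252^6 ≡ 100
252^8 ≡ 386
252^9 ≡ 406
252^10 ≡ 155
252^12 ≡ 232
252^15 ≡ 307
252^18 ≡ 1
Therefore the multiplicative order of 252 modulo 407 is 18.

18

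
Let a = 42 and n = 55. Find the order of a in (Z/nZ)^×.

By Lagrange's theorem, ord_55(42) divides φ(55) = φ(5·11) = (5−1)·(11−1) = 4·10 = 40 = 2^3 · 5.
Divisors of 40: 1, 2, 4, 5, 8, 10, 20, 40.
Evaluate successive powers at the divisors of 40:
42^1 ≡ 42 (mod 55)
42^2 ≡ 4 (mod 55)
42^4 ≡ 16 (mod 55)
42^5 ≡ 12 (mod 55)
42^8 ≡ 36 (mod 55)
42^10 ≡ 34 (mod 55)
42^20 ≡ 1 (mod 55) ✓
The smallest such exponent is 20, so the order of 42 is 20.

20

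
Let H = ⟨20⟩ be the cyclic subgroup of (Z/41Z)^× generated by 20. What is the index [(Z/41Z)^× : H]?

2

ord(20) | φ(41) = 41 − 1 = 40 = 2^3 · 5.
Divisors of 40: 1, 2, 4, 5, 8, 10, 20, 40.
Test each divisor d:
20^1 ≡ 20
20^2 ≡ 31
20^4 ≡ 18
20^5 ≡ 32
20^8 ≡ 37
20^10 ≡ 40
20^20 ≡ 1
The order of 20 is 20, so the subgroup it generates has 20 elements.
[(Z/41Z)^× : ⟨20⟩] = 40/20 = 2.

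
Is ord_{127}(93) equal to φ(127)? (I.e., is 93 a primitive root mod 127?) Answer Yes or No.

Yes

φ(127) = 127 − 1 = 126 = 2 · 3^2 · 7.
93 is a primitive root mod 127 iff 93^(φ(127)/q) ≢ 1 for every prime q | φ(127), i.e. q ∈ {2, 3, 7}.
93^63 ≡ 126 (mod 127)  [q = 2: ≢ 1 ✓]
93^42 ≡ 19 (mod 127)  [q = 3: ≢ 1 ✓]
93^18 ≡ 8 (mod 127)  [q = 7: ≢ 1 ✓]
Every test exponent gives a nontrivial residue, hence 93 generates the full group.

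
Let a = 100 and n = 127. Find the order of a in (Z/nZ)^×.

21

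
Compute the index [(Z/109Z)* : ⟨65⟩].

1

By Lagrange's theorem, ord_109(65) divides φ(109) = 109 − 1 = 108 = 2^2 · 3^3.
Divisors of 108: 1, 2, 3, 4, 6, 9, 12, 18, 27, 36, 54, 108.
Test each divisor d:
65^1 ≡ 65 (mod 109)
65^2 ≡ 83 (mod 109)
65^3 ≡ 54 (mod 109)
65^4 ≡ 22 (mod 109)
65^6 ≡ 82 (mod 109)
65^9 ≡ 68 (mod 109)
65^12 ≡ 75 (mod 109)
65^18 ≡ 46 (mod 109)
65^27 ≡ 76 (mod 109)
65^36 ≡ 45 (mod 109)
65^54 ≡ 108 (mod 109)
65^108 ≡ 1 (mod 109) ✓
Thus |⟨65⟩| = ord(65) = 108.
The index is φ(109) / ord(65) = 108 / 108 = 1.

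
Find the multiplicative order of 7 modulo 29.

7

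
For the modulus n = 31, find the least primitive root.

3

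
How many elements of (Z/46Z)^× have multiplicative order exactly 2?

1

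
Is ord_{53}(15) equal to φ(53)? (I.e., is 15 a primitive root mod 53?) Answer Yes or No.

φ(53) = 53 − 1 = 52 = 2^2 · 13.
An element g generates (Z/53Z)^× iff g^(52/q) ≢ 1 (mod 53) for each prime q ∈ {2, 13}.
15^26 ≡ 1 (mod 53)  [q = 2: ≡ 1 ✗]
15^4 ≡ 10 (mod 53)  [q = 13: ≢ 1 ✓]
The check at q = 2 fails, so 15 generates a proper subgroup.

No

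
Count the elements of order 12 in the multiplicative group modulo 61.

φ(61) = 61 − 1 = 60 = 2^2 · 3 · 5.
In a cyclic group of order 60, there are φ(d) elements of order d for each divisor d of 60, and zero for non-divisors.
12 = 2^2 · 3 divides 60, and φ(12) = 4.

4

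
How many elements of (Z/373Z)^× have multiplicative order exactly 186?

60

φ(373) = 373 − 1 = 372 = 2^2 · 3 · 31.
Since (Z/373Z)^× is cyclic of order 372, the number of elements of order d is φ(d) when d | 372 and 0 otherwise.
186 = 2 · 3 · 31 divides 372, and φ(186) = 60.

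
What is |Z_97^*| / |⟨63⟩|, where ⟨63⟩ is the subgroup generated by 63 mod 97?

3

The order of 63 must divide φ(97) = 97 − 1 = 96 = 2^5 · 3.
Divisors of 96: 1, 2, 3, 4, 6, 8, 12, 16, 24, 32, 48, 96.
Evaluate successive powers at the divisors of 96:
63^1 ≡ 63
63^2 ≡ 89
63^3 ≡ 78
63^4 ≡ 64
63^6 ≡ 70
63^8 ≡ 22
63^12 ≡ 50
63^16 ≡ 96
63^24 ≡ 75
63^32 ≡ 1
So ord_97(63) = 32, hence |⟨63⟩| = 32.
Index = |(Z/97Z)^×| / |⟨63⟩| = 96 / 32 = 3.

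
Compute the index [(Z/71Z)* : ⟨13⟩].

1

ord(13) | φ(71) = 71 − 1 = 70 = 2 · 5 · 7.
Divisors of 70: 1, 2, 5, 7, 10, 14, 35, 70.
Check 13^d mod 71 for each divisor in increasing order:
13^1 ≡ 13 (mod 71)
13^2 ≡ 27 (mod 71)
13^5 ≡ 34 (mod 71)
13^7 ≡ 66 (mod 71)
13^10 ≡ 20 (mod 71)
13^14 ≡ 25 (mod 71)
13^35 ≡ 70 (mod 71)
13^70 ≡ 1 (mod 71) ✓
The order of 13 is 70, so the subgroup it generates has 70 elements.
Index = |(Z/71Z)^×| / |⟨13⟩| = 70 / 70 = 1.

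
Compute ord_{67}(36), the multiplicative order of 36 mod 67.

By Lagrange's theorem, ord_67(36) divides φ(67) = 67 − 1 = 66 = 2 · 3 · 11.
Divisors of 66: 1, 2, 3, 6, 11, 22, 33, 66.
Test each divisor d:
36^1 ≡ 36 (mod 67)
36^2 ≡ 23 (mod 67)
36^3 ≡ 24 (mod 67)
36^6 ≡ 40 (mod 67)
36^11 ≡ 37 (mod 67)
36^22 ≡ 29 (mod 67)
36^33 ≡ 1 (mod 67) ✓
The smallest such exponent is 33, so the order of 36 is 33.

33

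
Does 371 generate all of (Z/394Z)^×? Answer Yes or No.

No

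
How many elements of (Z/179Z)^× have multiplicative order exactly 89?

φ(179) = 179 − 1 = 178 = 2 · 89.
Since (Z/179Z)^× is cyclic of order 178, the number of elements of order d is φ(d) when d | 178 and 0 otherwise.
89 | 178, and φ(89) = 89 − 1 = 88.

88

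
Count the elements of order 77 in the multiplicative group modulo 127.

φ(127) = 127 − 1 = 126 = 2 · 3^2 · 7.
In a cyclic group of order 126, there are φ(d) elements of order d for each divisor d of 126, and zero for non-divisors.
Since 77 ∤ 126, the count is 0.

0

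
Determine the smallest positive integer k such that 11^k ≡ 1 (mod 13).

The order of 11 must divide φ(13) = 13 − 1 = 12 = 2^2 · 3.
Divisors of 12: 1, 2, 3, 4, 6, 12.
Evaluate successive powers at the divisors of 12:
11^1 ≡ 11 (mod 13)
11^2 ≡ 4 (mod 13)
11^3 ≡ 5 (mod 13)
11^4 ≡ 3 (mod 13)
11^6 ≡ 12 (mod 13)
11^12 ≡ 1 (mod 13) ✓
So ord_13(11) = 12.

12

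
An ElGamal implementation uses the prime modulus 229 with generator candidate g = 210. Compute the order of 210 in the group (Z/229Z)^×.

114

By Lagrange's theorem, ord_229(210) divides φ(229) = 229 − 1 = 228 = 2^2 · 3 · 19.
Divisors of 228: 1, 2, 3, 4, 6, 12, 19, 38, 57, 76, 114, 228.
Compute 210^d (mod 229) for the divisors d until we hit 1:
210^1 ≡ 210 (mod 229)
210^2 ≡ 132 (mod 229)
210^3 ≡ 11 (mod 229)
210^4 ≡ 20 (mod 229)
210^6 ≡ 121 (mod 229)
210^12 ≡ 214 (mod 229)
210^19 ≡ 135 (mod 229)
210^38 ≡ 134 (mod 229)
210^57 ≡ 228 (mod 229)
210^76 ≡ 94 (mod 229)
210^114 ≡ 1 (mod 229) ✓
So ord_229(210) = 114.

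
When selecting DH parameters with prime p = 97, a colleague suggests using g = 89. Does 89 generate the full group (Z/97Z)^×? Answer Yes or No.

No

φ(97) = 97 − 1 = 96 = 2^5 · 3.
An element g generates (Z/97Z)^× iff g^(96/q) ≢ 1 (mod 97) for each prime q ∈ {2, 3}.
89^48 ≡ 1 (mod 97)  [q = 2: ≡ 1 ✗]
89^32 ≡ 1 (mod 97)  [q = 3: ≡ 1 ✗]
89^48 ≡ 1 shows ord(89) | 48, strictly less than φ(97); not a primitive root.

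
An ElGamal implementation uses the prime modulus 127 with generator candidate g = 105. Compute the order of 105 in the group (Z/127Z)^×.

18

By Lagrange's theorem, ord_127(105) divides φ(127) = 127 − 1 = 126 = 2 · 3^2 · 7.
Divisors of 126: 1, 2, 3, 6, 7, 9, 14, 18, 21, 42, 63, 126.
Compute 105^d (mod 127) for the divisors d until we hit 1:
105^1 ≡ 105 (mod 127)
105^2 ≡ 103 (mod 127)
105^3 ≡ 20 (mod 127)
105^6 ≡ 19 (mod 127)
105^7 ≡ 90 (mod 127)
105^9 ≡ 126 (mod 127)
105^14 ≡ 99 (mod 127)
105^18 ≡ 1 (mod 127) ✓
The smallest such exponent is 18, so the order of 105 is 18.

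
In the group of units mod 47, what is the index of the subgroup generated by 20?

1

The order of 20 must divide φ(47) = 47 − 1 = 46 = 2 · 23.
Divisors of 46: 1, 2, 23, 46.
Evaluate successive powers at the divisors of 46:
20^1 ≡ 20 (mod 47)
20^2 ≡ 24 (mod 47)
20^23 ≡ 46 (mod 47)
20^46 ≡ 1 (mod 47) ✓
So ord_47(20) = 46, hence |⟨20⟩| = 46.
[(Z/47Z)^× : ⟨20⟩] = 46/46 = 1.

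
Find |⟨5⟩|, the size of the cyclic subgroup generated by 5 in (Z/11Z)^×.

By Lagrange's theorem, ord_11(5) divides φ(11) = 11 − 1 = 10 = 2 · 5.
Divisors of 10: 1, 2, 5, 10.
Test each divisor d:
5^1 ≡ 5 (mod 11)
5^2 ≡ 3 (mod 11)
5^5 ≡ 1 (mod 11) ✓
Therefore the multiplicative order of 5 modulo 11 is 5.

5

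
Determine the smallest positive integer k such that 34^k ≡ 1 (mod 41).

40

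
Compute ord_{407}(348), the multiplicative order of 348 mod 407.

180

ord(348) | φ(407) = φ(11·37) = (11−1)·(37−1) = 10·36 = 360 = 2^3 · 3^2 · 5.
Divisors of 360: 1, 2, 3, 4, 5, 6, 8, 9, 10, 12, 15, 18, 20, 24, 30, 36, 40, 45, 60, 72, 90, 120, 180, 360.
Test each divisor d:
348^1 ≡ 348 (mod 407)
348^2 ≡ 225 (mod 407)
348^3 ≡ 156 (mod 407)
348^4 ≡ 157 (mod 407)
348^5 ≡ 98 (mod 407)
348^6 ≡ 323 (mod 407)
348^8 ≡ 229 (mod 407)
348^9 ≡ 327 (mod 407)
348^10 ≡ 243 (mod 407)
348^12 ≡ 137 (mod 407)
348^15 ≡ 208 (mod 407)
348^18 ≡ 295 (mod 407)
348^20 ≡ 34 (mod 407)
348^24 ≡ 47 (mod 407)
348^30 ≡ 122 (mod 407)
348^36 ≡ 334 (mod 407)
348^40 ≡ 342 (mod 407)
348^45 ≡ 142 (mod 407)
348^60 ≡ 232 (mod 407)
348^72 ≡ 38 (mod 407)
348^90 ≡ 221 (mod 407)
348^120 ≡ 100 (mod 407)
348^180 ≡ 1 (mod 407) ✓
Therefore the multiplicative order of 348 modulo 407 is 180.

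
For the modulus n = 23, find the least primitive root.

φ(23) = 23 − 1 = 22 = 2 · 11.
Test candidates g = 2, 3, … against the prime factors q ∈ {2, 11} of φ(23): g is a generator iff g^(22/q) ≢ 1 for every such q.
g = 2: 2^11 ≡ 1 — hits 1, so not a primitive root.
g = 3: 3^11 ≡ 1 — hits 1, so not a primitive root.
g = 4: 4^11 ≡ 1 — hits 1, so not a primitive root.
g = 5: 5^11 ≡ 22; 5^2 ≡ 2 — none is 1, so 5 is a primitive root.
So 5 is the smallest generator of (Z/23Z)^×.

5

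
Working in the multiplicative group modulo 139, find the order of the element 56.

The order of 56 must divide φ(139) = 139 − 1 = 138 = 2 · 3 · 23.
Divisors of 138: 1, 2, 3, 6, 23, 46, 69, 138.
Evaluate successive powers at the divisors of 138:
56^1 ≡ 56
56^2 ≡ 78
56^3 ≡ 59
56^6 ≡ 6
56^23 ≡ 43
56^46 ≡ 42
56^69 ≡ 138
56^138 ≡ 1
Therefore the multiplicative order of 56 modulo 139 is 138.

138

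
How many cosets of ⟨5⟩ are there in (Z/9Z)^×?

1

By Lagrange's theorem, ord_9(5) divides φ(9) = φ(3^2) = 3·(3−1) = 6 = 2 · 3.
Divisors of 6: 1, 2, 3, 6.
Test each divisor d:
5^1 ≡ 5 (mod 9)
5^2 ≡ 7 (mod 9)
5^3 ≡ 8 (mod 9)
5^6 ≡ 1 (mod 9) ✓
So ord_9(5) = 6, hence |⟨5⟩| = 6.
[(Z/9Z)^× : ⟨5⟩] = 6/6 = 1.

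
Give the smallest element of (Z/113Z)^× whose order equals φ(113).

φ(113) = 113 − 1 = 112 = 2^4 · 7.
g is a primitive root iff g^(112/q) ≢ 1 (mod 113) for each prime q ∈ {2, 7}.
g = 2: 2^56 ≡ 1 — hits 1, so not a primitive root.
g = 3: 3^56 ≡ 112; 3^16 ≡ 49 — none is 1, so 3 is a primitive root.
The smallest primitive root modulo 113 is 3.

3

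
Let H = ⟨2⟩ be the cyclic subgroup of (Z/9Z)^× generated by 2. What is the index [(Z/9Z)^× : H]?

1

Since 2 ∈ (Z/9Z)^×, its order divides φ(9) = φ(3^2) = 3·(3−1) = 6 = 2 · 3.
Divisors of 6: 1, 2, 3, 6.
Evaluate successive powers at the divisors of 6:
2^1 ≡ 2 (mod 9)
2^2 ≡ 4 (mod 9)
2^3 ≡ 8 (mod 9)
2^6 ≡ 1 (mod 9) ✓
The order of 2 is 6, so the subgroup it generates has 6 elements.
Index = |(Z/9Z)^×| / |⟨2⟩| = 6 / 6 = 1.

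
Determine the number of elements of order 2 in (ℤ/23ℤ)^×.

1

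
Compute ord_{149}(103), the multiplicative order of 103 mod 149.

74

The order of 103 must divide φ(149) = 149 − 1 = 148 = 2^2 · 37.
Divisors of 148: 1, 2, 4, 37, 74, 148.
Test each divisor d:
103^1 ≡ 103
103^2 ≡ 30
103^4 ≡ 6
103^37 ≡ 148
103^74 ≡ 1
Hence ord(103) = 74.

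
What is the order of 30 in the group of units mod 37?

Since 30 ∈ (Z/37Z)^×, its order divides φ(37) = 37 − 1 = 36 = 2^2 · 3^2.
Divisors of 36: 1, 2, 3, 4, 6, 9, 12, 18, 36.
Test each divisor d:
30^1 ≡ 30
30^2 ≡ 12
30^3 ≡ 27
30^4 ≡ 33
30^6 ≡ 26
30^9 ≡ 36
30^12 ≡ 10
30^18 ≡ 1
The smallest such exponent is 18, so the order of 30 is 18.

18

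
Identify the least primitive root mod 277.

φ(277) = 277 − 1 = 276 = 2^2 · 3 · 23.
Test candidates g = 2, 3, … against the prime factors q ∈ {2, 3, 23} of φ(277): g is a generator iff g^(276/q) ≢ 1 for every such q.
g = 2: 2^138 ≡ 276; 2^92 ≡ 1 — hits 1, so not a primitive root.
g = 3: 3^138 ≡ 1 — hits 1, so not a primitive root.
g = 4: 4^138 ≡ 1 — hits 1, so not a primitive root.
g = 5: 5^138 ≡ 276; 5^92 ≡ 116; 5^12 ≡ 27 — none is 1, so 5 is a primitive root.
Hence the least primitive root of 277 is 5.

5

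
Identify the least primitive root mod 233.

φ(233) = 233 − 1 = 232 = 2^3 · 29.
Test candidates g = 2, 3, … against the prime factors q ∈ {2, 29} of φ(233): g is a generator iff g^(232/q) ≢ 1 for every such q.
g = 2: 2^116 ≡ 1 — hits 1, so not a primitive root.
g = 3: 3^116 ≡ 232; 3^8 ≡ 37 — none is 1, so 3 is a primitive root.
The smallest primitive root modulo 233 is 3.

3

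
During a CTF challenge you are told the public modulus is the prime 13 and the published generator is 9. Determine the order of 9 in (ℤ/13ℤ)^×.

3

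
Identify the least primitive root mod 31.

3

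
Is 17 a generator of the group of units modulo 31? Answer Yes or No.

Yes

φ(31) = 31 − 1 = 30 = 2 · 3 · 5.
It suffices to check that the order of 17 is not a proper divisor of 30: compute 17^(30/q) for q ∈ {2, 3, 5}.
17^15 ≡ 30 (mod 31)  [q = 2: ≢ 1 ✓]
17^10 ≡ 25 (mod 31)  [q = 3: ≢ 1 ✓]
17^6 ≡ 8 (mod 31)  [q = 5: ≢ 1 ✓]
Every test exponent gives a nontrivial residue, hence 17 generates the full group.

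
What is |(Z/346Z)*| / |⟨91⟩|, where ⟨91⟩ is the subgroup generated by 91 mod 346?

1

The order of 91 must divide φ(346) = φ(2)·φ(173) = 1·172 = 172 = 2^2 · 43.
Divisors of 172: 1, 2, 4, 43, 86, 172.
Evaluate successive powers at the divisors of 172:
91^1 ≡ 91 (mod 346)
91^2 ≡ 323 (mod 346)
91^4 ≡ 183 (mod 346)
91^43 ≡ 253 (mod 346)
91^86 ≡ 345 (mod 346)
91^172 ≡ 1 (mod 346) ✓
The order of 91 is 172, so the subgroup it generates has 172 elements.
Index = |(Z/346Z)^×| / |⟨91⟩| = 172 / 172 = 1.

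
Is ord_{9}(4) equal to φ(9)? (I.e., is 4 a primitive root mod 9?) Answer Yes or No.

φ(9) = φ(3^2) = 3·(3−1) = 6 = 2 · 3.
An element g generates (Z/9Z)^× iff g^(6/q) ≢ 1 (mod 9) for each prime q ∈ {2, 3}.
4^3 ≡ 1 (mod 9)  [q = 2: ≡ 1 ✗]
4^2 ≡ 7 (mod 9)  [q = 3: ≢ 1 ✓]
Since 4^3 ≡ 1, the order of 4 divides 3 < 6, so 4 is not a primitive root.

No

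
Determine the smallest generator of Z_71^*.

φ(71) = 71 − 1 = 70 = 2 · 5 · 7.
g is a primitive root iff g^(70/q) ≢ 1 (mod 71) for each prime q ∈ {2, 5, 7}.
g = 2: 2^35 ≡ 1 — hits 1, so not a primitive root.
g = 3: 3^35 ≡ 1 — hits 1, so not a primitive root.
g = 4: 4^35 ≡ 1 — hits 1, so not a primitive root.
g = 5: 5^35 ≡ 1 — hits 1, so not a primitive root.
g = 6: 6^35 ≡ 1 — hits 1, so not a primitive root.
g = 7: 7^35 ≡ 70; 7^14 ≡ 54; 7^10 ≡ 45 — none is 1, so 7 is a primitive root.
So 7 is the smallest generator of (Z/71Z)^×.

7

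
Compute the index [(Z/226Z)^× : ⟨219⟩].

Since 219 ∈ (Z/226Z)^×, its order divides φ(226) = φ(2)·φ(113) = 1·112 = 112 = 2^4 · 7.
Divisors of 112: 1, 2, 4, 7, 8, 14, 16, 28, 56, 112.
Evaluate successive powers at the divisors of 112:
219^1 ≡ 219 (mod 226)
219^2 ≡ 49 (mod 226)
219^4 ≡ 141 (mod 226)
219^7 ≡ 1 (mod 226) ✓
The order of 219 is 7, so the subgroup it generates has 7 elements.
Index = |(Z/226Z)^×| / |⟨219⟩| = 112 / 7 = 16.

16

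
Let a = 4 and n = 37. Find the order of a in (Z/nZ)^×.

By Lagrange's theorem, ord_37(4) divides φ(37) = 37 − 1 = 36 = 2^2 · 3^2.
Divisors of 36: 1, 2, 3, 4, 6, 9, 12, 18, 36.
Evaluate successive powers at the divisors of 36:
4^1 ≡ 4 (mod 37)
4^2 ≡ 16 (mod 37)
4^3 ≡ 27 (mod 37)
4^4 ≡ 34 (mod 37)
4^6 ≡ 26 (mod 37)
4^9 ≡ 36 (mod 37)
4^12 ≡ 10 (mod 37)
4^18 ≡ 1 (mod 37) ✓
Therefore the multiplicative order of 4 modulo 37 is 18.

18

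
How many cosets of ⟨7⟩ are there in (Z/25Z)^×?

5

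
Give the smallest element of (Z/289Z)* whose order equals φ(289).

3

φ(289) = φ(17^2) = 17·(17−1) = 272 = 2^4 · 17.
Test candidates g = 2, 3, … against the prime factors q ∈ {2, 17} of φ(289): g is a generator iff g^(272/q) ≢ 1 for every such q.
g = 2: 2^136 ≡ 1 — hits 1, so not a primitive root.
g = 3: 3^136 ≡ 288; 3^16 ≡ 171 — none is 1, so 3 is a primitive root.
The smallest primitive root modulo 289 is 3.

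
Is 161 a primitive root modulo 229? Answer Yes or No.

No

φ(229) = 229 − 1 = 228 = 2^2 · 3 · 19.
It suffices to check that the order of 161 is not a proper divisor of 228: compute 161^(228/q) for q ∈ {2, 3, 19}.
161^114 ≡ 1 (mod 229)  [q = 2: ≡ 1 ✗]
161^76 ≡ 1 (mod 229)  [q = 3: ≡ 1 ✗]
161^12 ≡ 16 (mod 229)  [q = 19: ≢ 1 ✓]
161^114 ≡ 1 shows ord(161) | 114, strictly less than φ(229); not a primitive root.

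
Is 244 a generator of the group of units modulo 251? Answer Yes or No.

Yes

φ(251) = 251 − 1 = 250 = 2 · 5^3.
244 is a primitive root mod 251 iff 244^(φ(251)/q) ≢ 1 for every prime q | φ(251), i.e. q ∈ {2, 5}.
244^125 ≡ 250 (mod 251)  [q = 2: ≢ 1 ✓]
244^50 ≡ 113 (mod 251)  [q = 5: ≢ 1 ✓]
All checks pass, so 244 has order 250 and is a primitive root modulo 251.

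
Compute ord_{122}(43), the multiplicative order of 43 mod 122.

ord(43) | φ(122) = φ(2)·φ(61) = 1·60 = 60 = 2^2 · 3 · 5.
Divisors of 60: 1, 2, 3, 4, 5, 6, 10, 12, 15, 20, 30, 60.
Test each divisor d:
43^1 ≡ 43 (mod 122)
43^2 ≡ 19 (mod 122)
43^3 ≡ 85 (mod 122)
43^4 ≡ 117 (mod 122)
43^5 ≡ 29 (mod 122)
43^6 ≡ 27 (mod 122)
43^10 ≡ 109 (mod 122)
43^12 ≡ 119 (mod 122)
43^15 ≡ 111 (mod 122)
43^20 ≡ 47 (mod 122)
43^30 ≡ 121 (mod 122)
43^60 ≡ 1 (mod 122) ✓
So ord_122(43) = 60.

60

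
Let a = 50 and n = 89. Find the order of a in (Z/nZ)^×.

The order of 50 must divide φ(89) = 89 − 1 = 88 = 2^3 · 11.
Divisors of 88: 1, 2, 4, 8, 11, 22, 44, 88.
Evaluate successive powers at the divisors of 88:
50^1 ≡ 50
50^2 ≡ 8
50^4 ≡ 64
50^8 ≡ 2
50^11 ≡ 88
50^22 ≡ 1
So ord_89(50) = 22.

22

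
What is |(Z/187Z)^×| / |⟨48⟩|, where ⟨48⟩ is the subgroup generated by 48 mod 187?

By Lagrange's theorem, ord_187(48) divides φ(187) = φ(11·17) = (11−1)·(17−1) = 10·16 = 160 = 2^5 · 5.
Divisors of 160: 1, 2, 4, 5, 8, 10, 16, 20, 32, 40, 80, 160.
Check 48^d mod 187 for each divisor in increasing order:
48^1 ≡ 48
48^2 ≡ 60
48^4 ≡ 47
48^5 ≡ 12
48^8 ≡ 152
48^10 ≡ 144
48^16 ≡ 103
48^20 ≡ 166
48^32 ≡ 137
48^40 ≡ 67
48^80 ≡ 1
Thus |⟨48⟩| = ord(48) = 80.
Index = |(Z/187Z)^×| / |⟨48⟩| = 160 / 80 = 2.

2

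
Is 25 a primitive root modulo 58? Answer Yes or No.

No

φ(58) = φ(2)·φ(29) = 1·28 = 28 = 2^2 · 7.
It suffices to check that the order of 25 is not a proper divisor of 28: compute 25^(28/q) for q ∈ {2, 7}.
25^14 ≡ 1 (mod 58)  [q = 2: ≡ 1 ✗]
25^4 ≡ 53 (mod 58)  [q = 7: ≢ 1 ✓]
25^14 ≡ 1 shows ord(25) | 14, strictly less than φ(58); not a primitive root.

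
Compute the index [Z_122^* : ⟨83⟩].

4

ord(83) | φ(122) = φ(2)·φ(61) = 1·60 = 60 = 2^2 · 3 · 5.
Divisors of 60: 1, 2, 3, 4, 5, 6, 10, 12, 15, 20, 30, 60.
Check 83^d mod 122 for each divisor in increasing order:
83^1 ≡ 83
83^2 ≡ 57
83^3 ≡ 95
83^4 ≡ 77
83^5 ≡ 47
83^6 ≡ 119
83^10 ≡ 13
83^12 ≡ 9
83^15 ≡ 1
The order of 83 is 15, so the subgroup it generates has 15 elements.
The index is φ(122) / ord(83) = 60 / 15 = 4.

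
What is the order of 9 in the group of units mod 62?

ord(9) | φ(62) = φ(2)·φ(31) = 1·30 = 30 = 2 · 3 · 5.
Divisors of 30: 1, 2, 3, 5, 6, 10, 15, 30.
Check 9^d mod 62 for each divisor in increasing order:
9^1 ≡ 9 (mod 62)
9^2 ≡ 19 (mod 62)
9^3 ≡ 47 (mod 62)
9^5 ≡ 25 (mod 62)
9^6 ≡ 39 (mod 62)
9^10 ≡ 5 (mod 62)
9^15 ≡ 1 (mod 62) ✓
The smallest such exponent is 15, so the order of 9 is 15.

15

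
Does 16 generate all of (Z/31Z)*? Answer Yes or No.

φ(31) = 31 − 1 = 30 = 2 · 3 · 5.
16 is a primitive root mod 31 iff 16^(φ(31)/q) ≢ 1 for every prime q | φ(31), i.e. q ∈ {2, 3, 5}.
16^15 ≡ 1 (mod 31)  [q = 2: ≡ 1 ✗]
16^10 ≡ 1 (mod 31)  [q = 3: ≡ 1 ✗]
16^6 ≡ 16 (mod 31)  [q = 5: ≢ 1 ✓]
The check at q = 2 fails, so 16 generates a proper subgroup.

No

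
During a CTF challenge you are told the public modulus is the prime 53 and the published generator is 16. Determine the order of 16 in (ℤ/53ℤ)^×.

The order of 16 must divide φ(53) = 53 − 1 = 52 = 2^2 · 13.
Divisors of 52: 1, 2, 4, 13, 26, 52.
Check 16^d mod 53 for each divisor in increasing order:
16^1 ≡ 16
16^2 ≡ 44
16^4 ≡ 28
16^13 ≡ 1
Hence ord(16) = 13.

13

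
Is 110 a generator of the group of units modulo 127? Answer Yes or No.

Yes

φ(127) = 127 − 1 = 126 = 2 · 3^2 · 7.
110 is a primitive root mod 127 iff 110^(φ(127)/q) ≢ 1 for every prime q | φ(127), i.e. q ∈ {2, 3, 7}.
110^63 ≡ 126 (mod 127)  [q = 2: ≢ 1 ✓]
110^42 ≡ 19 (mod 127)  [q = 3: ≢ 1 ✓]
110^18 ≡ 64 (mod 127)  [q = 7: ≢ 1 ✓]
All checks pass, so 110 has order 126 and is a primitive root modulo 127.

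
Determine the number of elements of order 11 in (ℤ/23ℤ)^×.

φ(23) = 23 − 1 = 22 = 2 · 11.
Since (Z/23Z)^× is cyclic of order 22, the number of elements of order d is φ(d) when d | 22 and 0 otherwise.
11 | 22, and φ(11) = 11 − 1 = 10.

10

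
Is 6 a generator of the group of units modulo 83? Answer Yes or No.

Yes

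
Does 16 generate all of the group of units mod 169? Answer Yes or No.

φ(169) = φ(13^2) = 13·(13−1) = 156 = 2^2 · 3 · 13.
It suffices to check that the order of 16 is not a proper divisor of 156: compute 16^(156/q) for q ∈ {2, 3, 13}.
16^78 ≡ 1 (mod 169)  [q = 2: ≡ 1 ✗]
16^52 ≡ 146 (mod 169)  [q = 3: ≢ 1 ✓]
16^12 ≡ 157 (mod 169)  [q = 13: ≢ 1 ✓]
16^78 ≡ 1 shows ord(16) | 78, strictly less than φ(169); not a primitive root.

No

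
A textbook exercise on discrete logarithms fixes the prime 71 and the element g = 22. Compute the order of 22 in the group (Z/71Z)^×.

By Lagrange's theorem, ord_71(22) divides φ(71) = 71 − 1 = 70 = 2 · 5 · 7.
Divisors of 70: 1, 2, 5, 7, 10, 14, 35, 70.
Compute 22^d (mod 71) for the divisors d until we hit 1:
22^1 ≡ 22
22^2 ≡ 58
22^5 ≡ 26
22^7 ≡ 17
22^10 ≡ 37
22^14 ≡ 5
22^35 ≡ 70
22^70 ≡ 1
The smallest such exponent is 70, so the order of 22 is 70.

70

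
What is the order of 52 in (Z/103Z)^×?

The order of 52 must divide φ(103) = 103 − 1 = 102 = 2 · 3 · 17.
Divisors of 102: 1, 2, 3, 6, 17, 34, 51, 102.
Compute 52^d (mod 103) for the divisors d until we hit 1:
52^1 ≡ 52 (mod 103)
52^2 ≡ 26 (mod 103)
52^3 ≡ 13 (mod 103)
52^6 ≡ 66 (mod 103)
52^17 ≡ 46 (mod 103)
52^34 ≡ 56 (mod 103)
52^51 ≡ 1 (mod 103) ✓
The smallest such exponent is 51, so the order of 52 is 51.

51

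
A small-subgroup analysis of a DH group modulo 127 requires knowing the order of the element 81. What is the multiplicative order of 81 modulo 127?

63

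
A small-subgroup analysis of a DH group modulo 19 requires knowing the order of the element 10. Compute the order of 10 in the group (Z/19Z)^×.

By Lagrange's theorem, ord_19(10) divides φ(19) = 19 − 1 = 18 = 2 · 3^2.
Divisors of 18: 1, 2, 3, 6, 9, 18.
Check 10^d mod 19 for each divisor in increasing order:
10^1 ≡ 10 (mod 19)
10^2 ≡ 5 (mod 19)
10^3 ≡ 12 (mod 19)
10^6 ≡ 11 (mod 19)
10^9 ≡ 18 (mod 19)
10^18 ≡ 1 (mod 19) ✓
So ord_19(10) = 18.

18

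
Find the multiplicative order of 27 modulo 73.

4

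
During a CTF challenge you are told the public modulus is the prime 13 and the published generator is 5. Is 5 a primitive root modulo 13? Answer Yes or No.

No

φ(13) = 13 − 1 = 12 = 2^2 · 3.
5 is a primitive root mod 13 iff 5^(φ(13)/q) ≢ 1 for every prime q | φ(13), i.e. q ∈ {2, 3}.
5^6 ≡ 12 (mod 13)  [q = 2: ≢ 1 ✓]
5^4 ≡ 1 (mod 13)  [q = 3: ≡ 1 ✗]
The check at q = 3 fails, so 5 generates a proper subgroup.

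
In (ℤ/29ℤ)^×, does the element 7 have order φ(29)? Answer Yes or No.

φ(29) = 29 − 1 = 28 = 2^2 · 7.
It suffices to check that the order of 7 is not a proper divisor of 28: compute 7^(28/q) for q ∈ {2, 7}.
7^14 ≡ 1 (mod 29)  [q = 2: ≡ 1 ✗]
7^4 ≡ 23 (mod 29)  [q = 7: ≢ 1 ✓]
Since 7^14 ≡ 1, the order of 7 divides 14 < 28, so 7 is not a primitive root.

No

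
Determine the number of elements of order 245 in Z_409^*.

φ(409) = 409 − 1 = 408 = 2^3 · 3 · 17.
Since (Z/409Z)^× is cyclic of order 408, the number of elements of order d is φ(d) when d | 408 and 0 otherwise.
Since 245 ∤ 408, the count is 0.

0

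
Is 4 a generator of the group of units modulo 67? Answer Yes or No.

No

φ(67) = 67 − 1 = 66 = 2 · 3 · 11.
4 is a primitive root mod 67 iff 4^(φ(67)/q) ≢ 1 for every prime q | φ(67), i.e. q ∈ {2, 3, 11}.
4^33 ≡ 1 (mod 67)  [q = 2: ≡ 1 ✗]
4^22 ≡ 29 (mod 67)  [q = 3: ≢ 1 ✓]
4^6 ≡ 9 (mod 67)  [q = 11: ≢ 1 ✓]
4^33 ≡ 1 shows ord(4) | 33, strictly less than φ(67); not a primitive root.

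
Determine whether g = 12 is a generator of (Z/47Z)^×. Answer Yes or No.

No

φ(47) = 47 − 1 = 46 = 2 · 23.
12 is a primitive root mod 47 iff 12^(φ(47)/q) ≢ 1 for every prime q | φ(47), i.e. q ∈ {2, 23}.
12^23 ≡ 1 (mod 47)  [q = 2: ≡ 1 ✗]
12^2 ≡ 3 (mod 47)  [q = 23: ≢ 1 ✓]
The check at q = 2 fails, so 12 generates a proper subgroup.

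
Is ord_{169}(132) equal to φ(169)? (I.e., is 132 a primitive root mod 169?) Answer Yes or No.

Yes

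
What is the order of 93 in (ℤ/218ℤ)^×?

18

By Lagrange's theorem, ord_218(93) divides φ(218) = φ(2)·φ(109) = 1·108 = 108 = 2^2 · 3^3.
Divisors of 108: 1, 2, 3, 4, 6, 9, 12, 18, 27, 36, 54, 108.
Evaluate successive powers at the divisors of 108:
93^1 ≡ 93
93^2 ≡ 147
93^3 ≡ 155
93^4 ≡ 27
93^6 ≡ 45
93^9 ≡ 217
93^12 ≡ 63
93^18 ≡ 1
So ord_218(93) = 18.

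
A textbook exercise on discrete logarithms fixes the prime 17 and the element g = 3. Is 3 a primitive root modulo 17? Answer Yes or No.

φ(17) = 17 − 1 = 16 = 2^4.
An element g generates (Z/17Z)^× iff g^(16/q) ≢ 1 (mod 17) for each prime q ∈ {2}.
3^8 ≡ 16 (mod 17)  [q = 2: ≢ 1 ✓]
None equal 1, so ord_17(3) = 16: 3 is a primitive root.

Yes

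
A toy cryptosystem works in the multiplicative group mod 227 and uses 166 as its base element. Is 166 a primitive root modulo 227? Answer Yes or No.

No

φ(227) = 227 − 1 = 226 = 2 · 113.
It suffices to check that the order of 166 is not a proper divisor of 226: compute 166^(226/q) for q ∈ {2, 113}.
166^113 ≡ 1 (mod 227)  [q = 2: ≡ 1 ✗]
166^2 ≡ 89 (mod 227)  [q = 113: ≢ 1 ✓]
The check at q = 2 fails, so 166 generates a proper subgroup.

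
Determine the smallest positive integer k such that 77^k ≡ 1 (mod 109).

36

The order of 77 must divide φ(109) = 109 − 1 = 108 = 2^2 · 3^3.
Divisors of 108: 1, 2, 3, 4, 6, 9, 12, 18, 27, 36, 54, 108.
Check 77^d mod 109 for each divisor in increasing order:
77^1 ≡ 77
77^2 ≡ 43
77^3 ≡ 41
77^4 ≡ 105
77^6 ≡ 46
77^9 ≡ 33
77^12 ≡ 45
77^18 ≡ 108
77^27 ≡ 76
77^36 ≡ 1
So ord_109(77) = 36.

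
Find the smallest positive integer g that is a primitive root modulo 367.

φ(367) = 367 − 1 = 366 = 2 · 3 · 61.
Test candidates g = 2, 3, … against the prime factors q ∈ {2, 3, 61} of φ(367): g is a generator iff g^(366/q) ≢ 1 for every such q.
g = 2: 2^183 ≡ 1 — hits 1, so not a primitive root.
g = 3: 3^183 ≡ 366; 3^122 ≡ 1 — hits 1, so not a primitive root.
g = 4: 4^183 ≡ 1 — hits 1, so not a primitive root.
g = 5: 5^183 ≡ 366; 5^122 ≡ 1 — hits 1, so not a primitive root.
g = 6: 6^183 ≡ 366; 6^122 ≡ 283; 6^6 ≡ 47 — none is 1, so 6 is a primitive root.
So 6 is the smallest generator of (Z/367Z)^×.

6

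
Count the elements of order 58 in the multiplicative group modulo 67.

φ(67) = 67 − 1 = 66 = 2 · 3 · 11.
(Z/67Z)^× is cyclic (|G| = 66); a cyclic group of order m has exactly φ(d) elements of each order d | m, and none otherwise.
Since 58 ∤ 66, the count is 0.

0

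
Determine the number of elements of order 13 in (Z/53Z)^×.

φ(53) = 53 − 1 = 52 = 2^2 · 13.
Since (Z/53Z)^× is cyclic of order 52, the number of elements of order d is φ(d) when d | 52 and 0 otherwise.
13 | 52, and φ(13) = 13 − 1 = 12.

12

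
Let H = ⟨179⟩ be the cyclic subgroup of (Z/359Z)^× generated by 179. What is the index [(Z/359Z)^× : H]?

By Lagrange's theorem, ord_359(179) divides φ(359) = 359 − 1 = 358 = 2 · 179.
Divisors of 358: 1, 2, 179, 358.
Evaluate successive powers at the divisors of 358:
179^1 ≡ 179 (mod 359)
179^2 ≡ 90 (mod 359)
179^179 ≡ 358 (mod 359)
179^358 ≡ 1 (mod 359) ✓
So ord_359(179) = 358, hence |⟨179⟩| = 358.
Index = |(Z/359Z)^×| / |⟨179⟩| = 358 / 358 = 1.

1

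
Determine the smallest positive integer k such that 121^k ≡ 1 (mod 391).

88

ord(121) | φ(391) = φ(17·23) = (17−1)·(23−1) = 16·22 = 352 = 2^5 · 11.
Divisors of 352: 1, 2, 4, 8, 11, 16, 22, 32, 44, 88, 176, 352.
Evaluate successive powers at the divisors of 352:
121^1 ≡ 121 (mod 391)
121^2 ≡ 174 (mod 391)
121^4 ≡ 169 (mod 391)
121^8 ≡ 18 (mod 391)
121^11 ≡ 93 (mod 391)
121^16 ≡ 324 (mod 391)
121^22 ≡ 47 (mod 391)
121^32 ≡ 188 (mod 391)
121^44 ≡ 254 (mod 391)
121^88 ≡ 1 (mod 391) ✓
So ord_391(121) = 88.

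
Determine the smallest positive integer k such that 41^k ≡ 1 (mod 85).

By Lagrange's theorem, ord_85(41) divides φ(85) = φ(5·17) = (5−1)·(17−1) = 4·16 = 64 = 2^6.
Divisors of 64: 1, 2, 4, 8, 16, 32, 64.
Test each divisor d:
41^1 ≡ 41
41^2 ≡ 66
41^4 ≡ 21
41^8 ≡ 16
41^16 ≡ 1
Hence ord(41) = 16.

16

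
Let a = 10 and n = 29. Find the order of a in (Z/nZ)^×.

The order of 10 must divide φ(29) = 29 − 1 = 28 = 2^2 · 7.
Divisors of 28: 1, 2, 4, 7, 14, 28.
Compute 10^d (mod 29) for the divisors d until we hit 1:
10^1 ≡ 10
10^2 ≡ 13
10^4 ≡ 24
10^7 ≡ 17
10^14 ≡ 28
10^28 ≡ 1
The smallest such exponent is 28, so the order of 10 is 28.

28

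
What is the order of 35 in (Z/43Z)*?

Since 35 ∈ (Z/43Z)^×, its order divides φ(43) = 43 − 1 = 42 = 2 · 3 · 7.
Divisors of 42: 1, 2, 3, 6, 7, 14, 21, 42.
Compute 35^d (mod 43) for the divisors d until we hit 1:
35^1 ≡ 35 (mod 43)
35^2 ≡ 21 (mod 43)
35^3 ≡ 4 (mod 43)
35^6 ≡ 16 (mod 43)
35^7 ≡ 1 (mod 43) ✓
The smallest such exponent is 7, so the order of 35 is 7.

7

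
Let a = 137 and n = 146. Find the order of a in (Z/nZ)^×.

ord(137) | φ(146) = φ(2)·φ(73) = 1·72 = 72 = 2^3 · 3^2.
Divisors of 72: 1, 2, 3, 4, 6, 8, 9, 12, 18, 24, 36, 72.
Test each divisor d:
137^1 ≡ 137 (mod 146)
137^2 ≡ 81 (mod 146)
137^3 ≡ 1 (mod 146) ✓
So ord_146(137) = 3.

3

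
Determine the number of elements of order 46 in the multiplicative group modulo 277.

22

φ(277) = 277 − 1 = 276 = 2^2 · 3 · 23.
In a cyclic group of order 276, there are φ(d) elements of order d for each divisor d of 276, and zero for non-divisors.
46 = 2 · 23 divides 276, and φ(46) = 22.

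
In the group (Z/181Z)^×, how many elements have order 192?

0

φ(181) = 181 − 1 = 180 = 2^2 · 3^2 · 5.
Since (Z/181Z)^× is cyclic of order 180, the number of elements of order d is φ(d) when d | 180 and 0 otherwise.
Here 180 is not a multiple of 192, so there are no elements of order 192.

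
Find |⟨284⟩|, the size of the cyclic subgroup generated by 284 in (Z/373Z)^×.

The order of 284 must divide φ(373) = 373 − 1 = 372 = 2^2 · 3 · 31.
Divisors of 372: 1, 2, 3, 4, 6, 12, 31, 62, 93, 124, 186, 372.
Evaluate successive powers at the divisors of 372:
284^1 ≡ 284 (mod 373)
284^2 ≡ 88 (mod 373)
284^3 ≡ 1 (mod 373) ✓
Hence ord(284) = 3.

3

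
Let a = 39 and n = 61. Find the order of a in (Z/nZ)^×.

30

Since 39 ∈ (Z/61Z)^×, its order divides φ(61) = 61 − 1 = 60 = 2^2 · 3 · 5.
Divisors of 60: 1, 2, 3, 4, 5, 6, 10, 12, 15, 20, 30, 60.
Test each divisor d:
39^1 ≡ 39 (mod 61)
39^2 ≡ 57 (mod 61)
39^3 ≡ 27 (mod 61)
39^4 ≡ 16 (mod 61)
39^5 ≡ 14 (mod 61)
39^6 ≡ 58 (mod 61)
39^10 ≡ 13 (mod 61)
39^12 ≡ 9 (mod 61)
39^15 ≡ 60 (mod 61)
39^20 ≡ 47 (mod 61)
39^30 ≡ 1 (mod 61) ✓
The smallest such exponent is 30, so the order of 39 is 30.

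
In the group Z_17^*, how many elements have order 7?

0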